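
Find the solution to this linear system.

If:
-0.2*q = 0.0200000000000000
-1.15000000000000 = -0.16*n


Then:
n = 7.19
q = -0.10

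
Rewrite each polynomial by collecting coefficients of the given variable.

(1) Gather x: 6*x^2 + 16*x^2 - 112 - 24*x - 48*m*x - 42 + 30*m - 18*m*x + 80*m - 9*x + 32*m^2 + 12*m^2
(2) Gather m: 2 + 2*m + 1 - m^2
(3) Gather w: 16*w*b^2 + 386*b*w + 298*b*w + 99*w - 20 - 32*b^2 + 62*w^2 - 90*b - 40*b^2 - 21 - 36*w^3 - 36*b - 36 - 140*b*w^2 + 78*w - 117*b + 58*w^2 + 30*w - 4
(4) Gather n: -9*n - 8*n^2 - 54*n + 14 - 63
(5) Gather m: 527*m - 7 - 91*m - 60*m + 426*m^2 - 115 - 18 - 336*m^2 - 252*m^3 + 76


(1) = 44*m^2 + 110*m + 22*x^2 + x*(-66*m - 33) - 154
(2) = -m^2 + 2*m + 3
(3) = -72*b^2 - 243*b - 36*w^3 + w^2*(120 - 140*b) + w*(16*b^2 + 684*b + 207) - 81
(4) = -8*n^2 - 63*n - 49
(5) = -252*m^3 + 90*m^2 + 376*m - 64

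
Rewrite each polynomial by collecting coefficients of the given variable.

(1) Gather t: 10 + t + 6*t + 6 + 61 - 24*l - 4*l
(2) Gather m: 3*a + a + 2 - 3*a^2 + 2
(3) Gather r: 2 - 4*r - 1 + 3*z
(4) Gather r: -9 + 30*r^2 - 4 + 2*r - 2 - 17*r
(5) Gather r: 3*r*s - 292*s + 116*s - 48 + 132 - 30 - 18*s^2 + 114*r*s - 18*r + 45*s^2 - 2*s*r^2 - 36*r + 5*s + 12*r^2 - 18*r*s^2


(1) = -28*l + 7*t + 77
(2) = -3*a^2 + 4*a + 4
(3) = -4*r + 3*z + 1
(4) = 30*r^2 - 15*r - 15
(5) = r^2*(12 - 2*s) + r*(-18*s^2 + 117*s - 54) + 27*s^2 - 171*s + 54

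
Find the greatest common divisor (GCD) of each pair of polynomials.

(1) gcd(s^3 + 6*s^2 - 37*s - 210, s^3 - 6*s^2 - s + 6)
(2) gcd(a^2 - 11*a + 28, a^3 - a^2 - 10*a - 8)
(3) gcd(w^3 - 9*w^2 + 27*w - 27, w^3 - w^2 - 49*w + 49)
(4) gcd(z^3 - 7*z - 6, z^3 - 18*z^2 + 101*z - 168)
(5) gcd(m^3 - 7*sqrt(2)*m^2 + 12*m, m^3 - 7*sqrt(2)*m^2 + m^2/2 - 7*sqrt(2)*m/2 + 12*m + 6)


(1) = s - 6
(2) = gcd((a - 7)*(a - 4), (a - 4)*(a + 1)*(a + 2)) = a - 4
(3) = 1
(4) = z - 3
(5) = m^2 - 7*sqrt(2)*m + 12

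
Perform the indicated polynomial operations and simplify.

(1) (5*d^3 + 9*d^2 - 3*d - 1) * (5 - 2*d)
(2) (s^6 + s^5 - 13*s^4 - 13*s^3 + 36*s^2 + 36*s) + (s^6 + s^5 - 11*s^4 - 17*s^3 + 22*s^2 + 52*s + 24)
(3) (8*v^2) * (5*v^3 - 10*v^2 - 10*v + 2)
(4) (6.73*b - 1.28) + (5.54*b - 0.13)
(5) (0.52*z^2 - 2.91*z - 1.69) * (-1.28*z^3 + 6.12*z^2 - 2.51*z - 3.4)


(1) = -10*d^4 + 7*d^3 + 51*d^2 - 13*d - 5
(2) = 2*s^6 + 2*s^5 - 24*s^4 - 30*s^3 + 58*s^2 + 88*s + 24
(3) = 40*v^5 - 80*v^4 - 80*v^3 + 16*v^2
(4) = 12.27*b - 1.41
(5) = -0.6656*z^5 + 6.9072*z^4 - 16.9512*z^3 - 4.8067*z^2 + 14.1359*z + 5.746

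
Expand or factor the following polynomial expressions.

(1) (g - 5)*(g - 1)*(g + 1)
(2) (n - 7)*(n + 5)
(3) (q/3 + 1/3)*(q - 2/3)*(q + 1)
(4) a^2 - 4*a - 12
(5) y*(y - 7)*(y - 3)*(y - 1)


(1) = g^3 - 5*g^2 - g + 5
(2) = n^2 - 2*n - 35
(3) = q^3/3 + 4*q^2/9 - q/9 - 2/9
(4) = (a - 6)*(a + 2)
(5) = y^4 - 11*y^3 + 31*y^2 - 21*y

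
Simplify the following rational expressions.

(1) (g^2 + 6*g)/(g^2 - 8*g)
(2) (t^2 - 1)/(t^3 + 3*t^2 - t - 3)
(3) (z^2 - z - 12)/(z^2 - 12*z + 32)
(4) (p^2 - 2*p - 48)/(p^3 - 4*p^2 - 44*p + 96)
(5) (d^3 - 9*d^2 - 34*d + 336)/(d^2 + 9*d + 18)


(1) = (g + 6)/(g - 8)
(2) = 1/(t + 3)
(3) = (z + 3)/(z - 8)
(4) = 1/(p - 2)
(5) = (d^2 - 15*d + 56)/(d + 3)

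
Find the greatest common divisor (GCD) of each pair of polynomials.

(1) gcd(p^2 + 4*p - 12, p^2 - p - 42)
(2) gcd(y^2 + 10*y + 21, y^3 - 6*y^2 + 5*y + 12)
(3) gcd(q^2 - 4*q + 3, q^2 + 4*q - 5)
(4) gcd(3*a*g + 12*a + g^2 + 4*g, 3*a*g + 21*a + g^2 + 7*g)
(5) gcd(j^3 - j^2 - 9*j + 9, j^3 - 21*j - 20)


(1) = gcd((p - 2)*(p + 6), (p - 7)*(p + 6)) = p + 6
(2) = 1
(3) = q - 1
(4) = gcd((3*a + g)*(g + 4), (3*a + g)*(g + 7)) = 3*a + g
(5) = gcd((j - 3)*(j - 1)*(j + 3), (j - 5)*(j + 1)*(j + 4)) = 1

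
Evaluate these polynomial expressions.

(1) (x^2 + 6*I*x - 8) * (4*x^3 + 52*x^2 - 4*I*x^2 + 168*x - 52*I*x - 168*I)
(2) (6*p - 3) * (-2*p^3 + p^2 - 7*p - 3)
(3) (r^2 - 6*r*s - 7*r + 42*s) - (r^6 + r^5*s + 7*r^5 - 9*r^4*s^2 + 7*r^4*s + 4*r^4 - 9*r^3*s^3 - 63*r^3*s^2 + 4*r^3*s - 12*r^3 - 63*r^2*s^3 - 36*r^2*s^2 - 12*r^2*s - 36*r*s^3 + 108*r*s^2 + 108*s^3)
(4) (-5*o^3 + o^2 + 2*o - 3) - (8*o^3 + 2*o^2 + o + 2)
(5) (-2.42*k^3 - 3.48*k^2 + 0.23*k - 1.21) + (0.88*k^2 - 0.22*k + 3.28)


(1) = 4*x^5 + 52*x^4 + 20*I*x^4 + 160*x^3 + 260*I*x^3 - 104*x^2 + 872*I*x^2 - 336*x + 416*I*x + 1344*I
(2) = -12*p^4 + 12*p^3 - 45*p^2 + 3*p + 9
(3) = -r^6 - r^5*s - 7*r^5 + 9*r^4*s^2 - 7*r^4*s - 4*r^4 + 9*r^3*s^3 + 63*r^3*s^2 - 4*r^3*s + 12*r^3 + 63*r^2*s^3 + 36*r^2*s^2 + 12*r^2*s + r^2 + 36*r*s^3 - 108*r*s^2 - 6*r*s - 7*r - 108*s^3 + 42*s
(4) = -13*o^3 - o^2 + o - 5
(5) = -2.42*k^3 - 2.6*k^2 + 0.01*k + 2.07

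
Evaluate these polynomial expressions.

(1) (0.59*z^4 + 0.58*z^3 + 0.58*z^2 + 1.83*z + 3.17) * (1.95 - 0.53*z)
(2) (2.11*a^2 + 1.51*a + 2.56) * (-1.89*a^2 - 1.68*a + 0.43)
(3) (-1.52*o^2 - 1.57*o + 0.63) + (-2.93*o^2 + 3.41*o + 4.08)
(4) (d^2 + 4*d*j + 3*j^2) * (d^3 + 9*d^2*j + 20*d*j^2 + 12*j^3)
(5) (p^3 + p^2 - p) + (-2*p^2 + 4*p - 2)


(1) = -0.3127*z^5 + 0.8431*z^4 + 0.8236*z^3 + 0.1611*z^2 + 1.8884*z + 6.1815
(2) = -3.9879*a^4 - 6.3987*a^3 - 6.4679*a^2 - 3.6515*a + 1.1008
(3) = -4.45*o^2 + 1.84*o + 4.71
(4) = d^5 + 13*d^4*j + 59*d^3*j^2 + 119*d^2*j^3 + 108*d*j^4 + 36*j^5
(5) = p^3 - p^2 + 3*p - 2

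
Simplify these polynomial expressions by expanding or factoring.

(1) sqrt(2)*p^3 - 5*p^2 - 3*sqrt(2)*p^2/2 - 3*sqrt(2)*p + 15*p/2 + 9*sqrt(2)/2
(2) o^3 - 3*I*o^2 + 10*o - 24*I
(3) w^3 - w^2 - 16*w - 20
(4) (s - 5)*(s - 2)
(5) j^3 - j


(1) = (p - 3/2)*(p - 3*sqrt(2))*(sqrt(2)*p + 1)
(2) = (o - 4*I)*(o - 2*I)*(o + 3*I)
(3) = (w - 5)*(w + 2)^2
(4) = s^2 - 7*s + 10
(5) = j*(j - 1)*(j + 1)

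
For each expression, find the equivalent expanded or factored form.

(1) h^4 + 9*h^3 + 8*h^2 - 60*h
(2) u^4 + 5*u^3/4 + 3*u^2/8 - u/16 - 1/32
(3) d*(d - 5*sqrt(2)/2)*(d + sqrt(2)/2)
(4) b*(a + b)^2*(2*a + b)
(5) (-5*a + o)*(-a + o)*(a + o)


(1) = h*(h - 2)*(h + 5)*(h + 6)
(2) = (u - 1/4)*(u + 1/2)^3
(3) = d^3 - 2*sqrt(2)*d^2 - 5*d/2
(4) = 2*a^3*b + 5*a^2*b^2 + 4*a*b^3 + b^4
(5) = 5*a^3 - a^2*o - 5*a*o^2 + o^3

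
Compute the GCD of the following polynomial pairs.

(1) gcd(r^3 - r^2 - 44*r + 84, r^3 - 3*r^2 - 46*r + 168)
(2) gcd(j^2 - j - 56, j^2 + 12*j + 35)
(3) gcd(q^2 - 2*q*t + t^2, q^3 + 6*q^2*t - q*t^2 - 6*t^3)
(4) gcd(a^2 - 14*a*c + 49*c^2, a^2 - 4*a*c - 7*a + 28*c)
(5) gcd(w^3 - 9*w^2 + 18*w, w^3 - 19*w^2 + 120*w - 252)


(1) = gcd((r - 6)*(r - 2)*(r + 7), (r - 6)*(r - 4)*(r + 7)) = r^2 + r - 42
(2) = j + 7
(3) = q - t
(4) = gcd((a - 7*c)^2, (a - 7)*(a - 4*c)) = 1
(5) = gcd(w*(w - 6)*(w - 3), (w - 7)*(w - 6)^2) = w - 6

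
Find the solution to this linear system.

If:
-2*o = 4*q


Then:
o = -2*q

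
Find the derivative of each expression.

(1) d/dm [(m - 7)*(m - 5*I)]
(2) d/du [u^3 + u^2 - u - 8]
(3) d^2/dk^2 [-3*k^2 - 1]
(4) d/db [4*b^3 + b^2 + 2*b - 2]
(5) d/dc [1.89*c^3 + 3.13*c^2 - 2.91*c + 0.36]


(1) = 2*m - 7 - 5*I
(2) = 3*u^2 + 2*u - 1
(3) = -6
(4) = 12*b^2 + 2*b + 2
(5) = 5.67*c^2 + 6.26*c - 2.91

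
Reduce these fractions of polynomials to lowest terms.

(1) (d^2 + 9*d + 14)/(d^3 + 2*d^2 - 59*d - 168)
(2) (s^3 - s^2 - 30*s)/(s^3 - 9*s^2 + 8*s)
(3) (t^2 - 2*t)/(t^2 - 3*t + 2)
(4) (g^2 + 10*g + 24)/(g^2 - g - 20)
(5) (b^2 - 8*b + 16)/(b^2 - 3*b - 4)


(1) = (d + 2)/(d^2 - 5*d - 24)
(2) = (s^2 - s - 30)/(s^2 - 9*s + 8)
(3) = t/(t - 1)
(4) = (g + 6)/(g - 5)
(5) = (b - 4)/(b + 1)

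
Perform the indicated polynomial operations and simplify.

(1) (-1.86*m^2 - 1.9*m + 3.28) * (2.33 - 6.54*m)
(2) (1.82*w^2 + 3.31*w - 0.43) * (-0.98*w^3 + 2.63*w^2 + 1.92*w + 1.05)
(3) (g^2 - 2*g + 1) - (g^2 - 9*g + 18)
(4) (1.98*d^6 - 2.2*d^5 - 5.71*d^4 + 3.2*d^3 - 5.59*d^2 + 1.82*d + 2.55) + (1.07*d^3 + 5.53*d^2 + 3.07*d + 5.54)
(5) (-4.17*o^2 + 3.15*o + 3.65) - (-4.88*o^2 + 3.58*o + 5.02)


(1) = 12.1644*m^3 + 8.0922*m^2 - 25.8782*m + 7.6424
(2) = -1.7836*w^5 + 1.5428*w^4 + 12.6211*w^3 + 7.1353*w^2 + 2.6499*w - 0.4515
(3) = 7*g - 17
(4) = 1.98*d^6 - 2.2*d^5 - 5.71*d^4 + 4.27*d^3 - 0.06*d^2 + 4.89*d + 8.09
(5) = 0.71*o^2 - 0.43*o - 1.37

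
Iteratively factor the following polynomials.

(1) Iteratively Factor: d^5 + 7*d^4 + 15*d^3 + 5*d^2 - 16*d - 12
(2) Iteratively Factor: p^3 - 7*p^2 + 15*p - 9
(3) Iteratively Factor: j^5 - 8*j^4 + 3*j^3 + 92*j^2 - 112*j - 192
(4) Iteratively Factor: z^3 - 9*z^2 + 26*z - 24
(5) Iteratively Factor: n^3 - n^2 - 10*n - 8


(1) = (d + 3)*(d^4 + 4*d^3 + 3*d^2 - 4*d - 4) = (d + 2)*(d + 3)*(d^3 + 2*d^2 - d - 2) = (d + 1)*(d + 2)*(d + 3)*(d^2 + d - 2) = (d - 1)*(d + 1)*(d + 2)*(d + 3)*(d + 2)
(2) = (p - 3)*(p^2 - 4*p + 3) = (p - 3)^2*(p - 1)
(3) = (j - 4)*(j^4 - 4*j^3 - 13*j^2 + 40*j + 48) = (j - 4)^2*(j^3 - 13*j - 12) = (j - 4)^2*(j + 3)*(j^2 - 3*j - 4) = (j - 4)^2*(j + 1)*(j + 3)*(j - 4)
(4) = (z - 2)*(z^2 - 7*z + 12) = (z - 3)*(z - 2)*(z - 4)
(5) = (n - 4)*(n^2 + 3*n + 2) = (n - 4)*(n + 2)*(n + 1)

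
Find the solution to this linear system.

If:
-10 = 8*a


Then:
a = -5/4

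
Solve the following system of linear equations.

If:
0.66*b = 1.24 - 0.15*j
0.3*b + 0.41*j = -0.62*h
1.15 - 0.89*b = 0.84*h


Then:
b = 1.96
h = -0.71
j = -0.36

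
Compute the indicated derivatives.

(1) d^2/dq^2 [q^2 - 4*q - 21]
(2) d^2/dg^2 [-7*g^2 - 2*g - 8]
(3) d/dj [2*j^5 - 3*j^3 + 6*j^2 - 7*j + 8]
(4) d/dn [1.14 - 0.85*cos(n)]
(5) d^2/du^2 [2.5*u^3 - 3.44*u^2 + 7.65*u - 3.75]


(1) = 2
(2) = -14
(3) = 10*j^4 - 9*j^2 + 12*j - 7
(4) = 0.85*sin(n)
(5) = 15.0*u - 6.88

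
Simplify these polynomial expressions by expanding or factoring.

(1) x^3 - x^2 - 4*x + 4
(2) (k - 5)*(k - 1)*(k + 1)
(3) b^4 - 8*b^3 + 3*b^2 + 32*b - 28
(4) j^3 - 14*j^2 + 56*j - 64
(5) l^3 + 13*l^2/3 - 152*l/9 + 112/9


(1) = (x - 2)*(x - 1)*(x + 2)
(2) = k^3 - 5*k^2 - k + 5
(3) = (b - 7)*(b - 2)*(b - 1)*(b + 2)
(4) = (j - 8)*(j - 4)*(j - 2)
(5) = (l - 4/3)^2*(l + 7)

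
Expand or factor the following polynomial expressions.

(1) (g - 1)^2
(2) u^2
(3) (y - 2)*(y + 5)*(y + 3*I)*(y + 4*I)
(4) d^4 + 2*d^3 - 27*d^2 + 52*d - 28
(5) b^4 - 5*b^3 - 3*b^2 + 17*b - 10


(1) = g^2 - 2*g + 1
(2) = u^2
(3) = y^4 + 3*y^3 + 7*I*y^3 - 22*y^2 + 21*I*y^2 - 36*y - 70*I*y + 120
(4) = (d - 2)^2*(d - 1)*(d + 7)
(5) = (b - 5)*(b - 1)^2*(b + 2)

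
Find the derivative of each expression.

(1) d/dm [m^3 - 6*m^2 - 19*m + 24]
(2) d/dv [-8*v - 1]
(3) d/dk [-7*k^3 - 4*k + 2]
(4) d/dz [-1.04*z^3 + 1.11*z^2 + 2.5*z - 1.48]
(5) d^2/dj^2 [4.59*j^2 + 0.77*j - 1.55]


(1) = 3*m^2 - 12*m - 19
(2) = -8
(3) = -21*k^2 - 4
(4) = -3.12*z^2 + 2.22*z + 2.5
(5) = 9.18000000000000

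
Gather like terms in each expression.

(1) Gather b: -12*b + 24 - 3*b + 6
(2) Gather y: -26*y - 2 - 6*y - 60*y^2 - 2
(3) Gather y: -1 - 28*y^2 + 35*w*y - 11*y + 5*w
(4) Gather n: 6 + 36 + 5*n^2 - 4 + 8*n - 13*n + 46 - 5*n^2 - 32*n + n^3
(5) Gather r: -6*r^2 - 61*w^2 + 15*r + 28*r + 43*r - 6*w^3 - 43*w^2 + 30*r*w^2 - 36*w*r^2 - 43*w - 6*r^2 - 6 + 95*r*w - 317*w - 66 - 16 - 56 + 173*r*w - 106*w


(1) = 30 - 15*b
(2) = -60*y^2 - 32*y - 4
(3) = 5*w - 28*y^2 + y*(35*w - 11) - 1
(4) = n^3 - 37*n + 84
(5) = r^2*(-36*w - 12) + r*(30*w^2 + 268*w + 86) - 6*w^3 - 104*w^2 - 466*w - 144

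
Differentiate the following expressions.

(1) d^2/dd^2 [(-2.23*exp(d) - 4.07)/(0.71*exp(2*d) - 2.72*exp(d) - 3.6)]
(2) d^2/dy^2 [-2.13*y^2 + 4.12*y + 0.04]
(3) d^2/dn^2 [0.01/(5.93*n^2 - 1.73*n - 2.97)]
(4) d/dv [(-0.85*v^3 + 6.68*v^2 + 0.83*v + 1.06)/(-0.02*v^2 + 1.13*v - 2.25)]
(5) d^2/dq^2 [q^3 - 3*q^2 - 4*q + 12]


(1) = (-1.124143*exp(4*d) - 12.513324*exp(3*d) - 10.619328*exp(2*d) - 49.887008*exp(d) + 10.95264)*exp(d)/(0.357911*exp(6*d) - 4.113456*exp(5*d) + 10.314312*exp(4*d) + 21.590272*exp(3*d) - 52.29792*exp(2*d) - 105.7536*exp(d) - 46.656)
(2) = -4.26000000000000
(3) = (0.703298*n^2 - 0.205178*n - 0.01*(11.86*n - 1.73)*(23.72*n - 3.46) - 0.352242)/(-5.93*n^2 + 1.73*n + 2.97)^3
(4) = (0.017*v^4 - 1.921*v^3 + 13.3025*v^2 - 30.0176*v - 3.0653)/(0.0004*v^4 - 0.0452*v^3 + 1.3669*v^2 - 5.085*v + 5.0625)
(5) = 6*q - 6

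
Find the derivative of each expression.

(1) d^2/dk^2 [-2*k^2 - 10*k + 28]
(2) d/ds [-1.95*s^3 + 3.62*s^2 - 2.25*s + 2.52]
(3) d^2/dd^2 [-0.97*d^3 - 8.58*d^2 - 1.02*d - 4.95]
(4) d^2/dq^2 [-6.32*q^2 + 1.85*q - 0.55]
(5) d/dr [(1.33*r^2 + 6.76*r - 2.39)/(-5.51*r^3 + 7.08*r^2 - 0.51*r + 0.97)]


(1) = -4
(2) = -5.85*s^2 + 7.24*s - 2.25
(3) = -5.82*d - 17.16
(4) = -12.6400000000000
(5) = (7.3283*r^4 + 74.4952*r^3 - 88.0458*r^2 + 36.4226*r + 5.3383)/(30.3601*r^6 - 78.0216*r^5 + 55.7466*r^4 - 17.911*r^3 + 13.9953*r^2 - 0.9894*r + 0.9409)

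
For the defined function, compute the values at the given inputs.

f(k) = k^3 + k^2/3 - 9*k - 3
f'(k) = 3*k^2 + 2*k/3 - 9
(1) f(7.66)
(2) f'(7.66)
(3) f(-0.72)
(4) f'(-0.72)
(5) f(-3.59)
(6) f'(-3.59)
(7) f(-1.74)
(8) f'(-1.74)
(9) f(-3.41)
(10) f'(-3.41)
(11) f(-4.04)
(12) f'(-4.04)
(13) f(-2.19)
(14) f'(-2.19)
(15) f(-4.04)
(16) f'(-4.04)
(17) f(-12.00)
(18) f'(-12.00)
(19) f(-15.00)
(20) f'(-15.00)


(1) = 397.07
(2) = 172.13
(3) = 3.28
(4) = -7.92
(5) = -12.66
(6) = 27.27
(7) = 8.40
(8) = -1.08
(9) = -8.09
(10) = 23.61
(11) = -27.14
(12) = 37.27
(13) = 7.81
(14) = 3.93
(15) = -27.14
(16) = 37.27
(17) = -1575.00
(18) = 415.00
(19) = -3168.00
(20) = 656.00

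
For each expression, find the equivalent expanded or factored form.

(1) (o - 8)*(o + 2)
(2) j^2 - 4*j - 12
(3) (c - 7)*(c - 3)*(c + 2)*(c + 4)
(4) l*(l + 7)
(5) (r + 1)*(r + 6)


(1) = o^2 - 6*o - 16
(2) = (j - 6)*(j + 2)
(3) = c^4 - 4*c^3 - 31*c^2 + 46*c + 168
(4) = l^2 + 7*l
(5) = r^2 + 7*r + 6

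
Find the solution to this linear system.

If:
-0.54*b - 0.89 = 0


Then:
b = -1.65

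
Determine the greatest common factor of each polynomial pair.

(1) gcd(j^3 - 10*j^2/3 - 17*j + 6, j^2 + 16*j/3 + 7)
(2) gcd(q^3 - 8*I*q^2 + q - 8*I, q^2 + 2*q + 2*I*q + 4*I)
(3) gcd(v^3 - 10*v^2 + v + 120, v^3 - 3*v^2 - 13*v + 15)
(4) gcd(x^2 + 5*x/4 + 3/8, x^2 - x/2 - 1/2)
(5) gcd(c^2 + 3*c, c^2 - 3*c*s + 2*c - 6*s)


(1) = j + 3
(2) = 1
(3) = v^2 - 2*v - 15
(4) = x + 1/2
(5) = 1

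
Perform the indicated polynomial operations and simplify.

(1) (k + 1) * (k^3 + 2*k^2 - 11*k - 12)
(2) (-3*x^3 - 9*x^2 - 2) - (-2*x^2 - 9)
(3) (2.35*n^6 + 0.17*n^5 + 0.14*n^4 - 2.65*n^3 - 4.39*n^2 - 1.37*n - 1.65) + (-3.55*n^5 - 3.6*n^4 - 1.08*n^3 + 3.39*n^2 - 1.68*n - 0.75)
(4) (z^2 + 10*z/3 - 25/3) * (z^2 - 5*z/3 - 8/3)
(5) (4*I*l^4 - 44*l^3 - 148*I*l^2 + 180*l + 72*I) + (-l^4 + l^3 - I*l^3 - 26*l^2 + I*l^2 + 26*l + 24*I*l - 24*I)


(1) = k^4 + 3*k^3 - 9*k^2 - 23*k - 12
(2) = -3*x^3 - 7*x^2 + 7
(3) = 2.35*n^6 - 3.38*n^5 - 3.46*n^4 - 3.73*n^3 - 1.0*n^2 - 3.05*n - 2.4
(4) = z^4 + 5*z^3/3 - 149*z^2/9 + 5*z + 200/9
(5) = -l^4 + 4*I*l^4 - 43*l^3 - I*l^3 - 26*l^2 - 147*I*l^2 + 206*l + 24*I*l + 48*I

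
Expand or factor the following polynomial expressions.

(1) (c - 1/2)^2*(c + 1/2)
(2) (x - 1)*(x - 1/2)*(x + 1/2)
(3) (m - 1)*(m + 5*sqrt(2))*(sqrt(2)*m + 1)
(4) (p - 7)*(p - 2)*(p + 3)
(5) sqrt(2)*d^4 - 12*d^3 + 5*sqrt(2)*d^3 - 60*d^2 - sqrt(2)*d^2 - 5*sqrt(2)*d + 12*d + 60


(1) = c^3 - c^2/2 - c/4 + 1/8
(2) = x^3 - x^2 - x/4 + 1/4
(3) = sqrt(2)*m^3 - sqrt(2)*m^2 + 11*m^2 - 11*m + 5*sqrt(2)*m - 5*sqrt(2)
(4) = p^3 - 6*p^2 - 13*p + 42
(5) = (d - 1)*(d + 5)*(d - 6*sqrt(2))*(sqrt(2)*d + sqrt(2))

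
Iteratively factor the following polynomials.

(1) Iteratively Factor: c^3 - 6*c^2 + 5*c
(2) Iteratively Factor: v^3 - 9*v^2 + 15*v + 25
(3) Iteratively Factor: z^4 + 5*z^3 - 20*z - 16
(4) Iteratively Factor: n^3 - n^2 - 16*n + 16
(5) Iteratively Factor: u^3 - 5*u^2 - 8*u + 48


(1) = (c - 5)*(c^2 - c) = c*(c - 5)*(c - 1)
(2) = (v + 1)*(v^2 - 10*v + 25) = (v - 5)*(v + 1)*(v - 5)
(3) = (z + 1)*(z^3 + 4*z^2 - 4*z - 16) = (z + 1)*(z + 2)*(z^2 + 2*z - 8) = (z + 1)*(z + 2)*(z + 4)*(z - 2)
(4) = (n - 4)*(n^2 + 3*n - 4) = (n - 4)*(n + 4)*(n - 1)
(5) = (u + 3)*(u^2 - 8*u + 16) = (u - 4)*(u + 3)*(u - 4)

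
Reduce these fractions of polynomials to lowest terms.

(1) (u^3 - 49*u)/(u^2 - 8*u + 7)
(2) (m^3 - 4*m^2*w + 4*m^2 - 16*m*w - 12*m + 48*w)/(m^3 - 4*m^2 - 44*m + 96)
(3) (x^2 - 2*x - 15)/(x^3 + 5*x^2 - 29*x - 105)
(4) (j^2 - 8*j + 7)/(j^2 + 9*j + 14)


(1) = (u^2 + 7*u)/(u - 1)
(2) = (m - 4*w)/(m - 8)
(3) = 1/(x + 7)
(4) = (j^2 - 8*j + 7)/(j^2 + 9*j + 14)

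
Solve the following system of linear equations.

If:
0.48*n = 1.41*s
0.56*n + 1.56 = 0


Then:
n = -2.79
s = -0.95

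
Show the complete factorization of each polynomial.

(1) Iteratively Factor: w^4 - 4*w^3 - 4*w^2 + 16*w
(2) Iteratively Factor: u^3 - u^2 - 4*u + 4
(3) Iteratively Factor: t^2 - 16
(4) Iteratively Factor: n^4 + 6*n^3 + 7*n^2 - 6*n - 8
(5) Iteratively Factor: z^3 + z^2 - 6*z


(1) = (w - 2)*(w^3 - 2*w^2 - 8*w) = (w - 4)*(w - 2)*(w^2 + 2*w) = (w - 4)*(w - 2)*(w + 2)*(w)
(2) = (u - 2)*(u^2 + u - 2) = (u - 2)*(u - 1)*(u + 2)
(3) = (t + 4)*(t - 4)
(4) = (n + 4)*(n^3 + 2*n^2 - n - 2) = (n + 2)*(n + 4)*(n^2 - 1) = (n - 1)*(n + 2)*(n + 4)*(n + 1)
(5) = (z - 2)*(z^2 + 3*z) = (z - 2)*(z + 3)*(z)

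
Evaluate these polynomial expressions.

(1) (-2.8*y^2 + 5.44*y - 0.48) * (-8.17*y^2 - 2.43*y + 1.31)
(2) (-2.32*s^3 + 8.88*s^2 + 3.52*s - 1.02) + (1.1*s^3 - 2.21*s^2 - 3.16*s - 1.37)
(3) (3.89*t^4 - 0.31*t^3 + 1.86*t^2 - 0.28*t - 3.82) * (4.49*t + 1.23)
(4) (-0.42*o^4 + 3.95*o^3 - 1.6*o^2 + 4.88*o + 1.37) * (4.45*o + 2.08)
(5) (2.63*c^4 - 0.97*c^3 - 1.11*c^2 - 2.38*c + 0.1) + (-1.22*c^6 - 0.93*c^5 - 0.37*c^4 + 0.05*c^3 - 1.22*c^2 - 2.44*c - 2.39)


(1) = 22.876*y^4 - 37.6408*y^3 - 12.9656*y^2 + 8.2928*y - 0.6288
(2) = -1.22*s^3 + 6.67*s^2 + 0.36*s - 2.39
(3) = 17.4661*t^5 + 3.3928*t^4 + 7.9701*t^3 + 1.0306*t^2 - 17.4962*t - 4.6986
(4) = -1.869*o^5 + 16.7039*o^4 + 1.096*o^3 + 18.388*o^2 + 16.2469*o + 2.8496
(5) = -1.22*c^6 - 0.93*c^5 + 2.26*c^4 - 0.92*c^3 - 2.33*c^2 - 4.82*c - 2.29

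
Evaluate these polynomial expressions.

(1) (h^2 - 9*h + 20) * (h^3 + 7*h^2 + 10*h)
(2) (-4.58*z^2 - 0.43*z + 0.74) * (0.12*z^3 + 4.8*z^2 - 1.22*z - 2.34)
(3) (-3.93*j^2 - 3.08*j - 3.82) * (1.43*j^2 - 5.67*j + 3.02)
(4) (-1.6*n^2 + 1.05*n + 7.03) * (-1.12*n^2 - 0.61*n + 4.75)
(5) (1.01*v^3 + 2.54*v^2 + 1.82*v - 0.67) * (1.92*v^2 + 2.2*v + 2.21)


(1) = h^5 - 2*h^4 - 33*h^3 + 50*h^2 + 200*h
(2) = -0.5496*z^5 - 22.0356*z^4 + 3.6124*z^3 + 14.7938*z^2 + 0.1034*z - 1.7316
(3) = -5.6199*j^4 + 17.8787*j^3 + 0.1324*j^2 + 12.3578*j - 11.5364
(4) = 1.792*n^4 - 0.2*n^3 - 16.1141*n^2 + 0.6992*n + 33.3925
(5) = 1.9392*v^5 + 7.0988*v^4 + 11.3145*v^3 + 8.331*v^2 + 2.5482*v - 1.4807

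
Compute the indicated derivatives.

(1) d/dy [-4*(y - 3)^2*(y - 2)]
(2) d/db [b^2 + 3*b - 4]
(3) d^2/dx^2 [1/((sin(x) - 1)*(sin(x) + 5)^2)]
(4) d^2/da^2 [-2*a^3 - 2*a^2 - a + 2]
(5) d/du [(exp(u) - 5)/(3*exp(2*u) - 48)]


(1) = 4*(7 - 3*y)*(y - 3)
(2) = 2*b + 3
(3) = 9*(sin(x) - cos(x)^2 + 5)*cos(x)^2/((sin(x) - 1)^3*(sin(x) + 5)^4)
(4) = -12*a - 4
(5) = (-2*(exp(u) - 5)*exp(u) + exp(2*u) - 16)*exp(u)/(3*(exp(2*u) - 16)^2)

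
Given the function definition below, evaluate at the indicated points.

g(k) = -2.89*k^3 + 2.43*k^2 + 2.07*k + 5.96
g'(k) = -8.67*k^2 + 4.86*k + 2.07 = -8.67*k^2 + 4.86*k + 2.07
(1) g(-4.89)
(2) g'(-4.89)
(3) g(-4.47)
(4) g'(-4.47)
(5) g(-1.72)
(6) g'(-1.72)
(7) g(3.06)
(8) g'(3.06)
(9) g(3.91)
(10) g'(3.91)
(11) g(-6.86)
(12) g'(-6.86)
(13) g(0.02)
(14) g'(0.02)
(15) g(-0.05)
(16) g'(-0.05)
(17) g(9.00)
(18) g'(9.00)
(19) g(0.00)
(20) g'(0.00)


(1) = 391.87
(2) = -229.01
(3) = 303.38
(4) = -192.89
(5) = 24.29
(6) = -31.94
(7) = -47.76
(8) = -64.24
(9) = -121.55
(10) = -111.48
(11) = 1039.09
(12) = -439.28
(13) = 6.00
(14) = 2.16
(15) = 5.86
(16) = 1.81
(17) = -1885.39
(18) = -656.46
(19) = 5.96
(20) = 2.07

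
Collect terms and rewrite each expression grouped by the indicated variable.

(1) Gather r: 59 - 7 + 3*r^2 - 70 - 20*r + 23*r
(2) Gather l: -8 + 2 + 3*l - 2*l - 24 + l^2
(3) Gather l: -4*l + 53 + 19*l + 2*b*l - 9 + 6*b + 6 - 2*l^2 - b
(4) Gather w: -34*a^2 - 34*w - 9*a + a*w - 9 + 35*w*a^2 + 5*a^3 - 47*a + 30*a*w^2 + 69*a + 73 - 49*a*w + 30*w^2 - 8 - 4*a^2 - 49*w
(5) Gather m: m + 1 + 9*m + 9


(1) = 3*r^2 + 3*r - 18
(2) = l^2 + l - 30
(3) = 5*b - 2*l^2 + l*(2*b + 15) + 50
(4) = 5*a^3 - 38*a^2 + 13*a + w^2*(30*a + 30) + w*(35*a^2 - 48*a - 83) + 56
(5) = 10*m + 10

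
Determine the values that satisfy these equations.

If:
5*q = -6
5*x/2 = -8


Then:
q = -6/5
x = -16/5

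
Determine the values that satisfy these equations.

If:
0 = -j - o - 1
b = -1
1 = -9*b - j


Then:
b = -1
j = 8
o = -9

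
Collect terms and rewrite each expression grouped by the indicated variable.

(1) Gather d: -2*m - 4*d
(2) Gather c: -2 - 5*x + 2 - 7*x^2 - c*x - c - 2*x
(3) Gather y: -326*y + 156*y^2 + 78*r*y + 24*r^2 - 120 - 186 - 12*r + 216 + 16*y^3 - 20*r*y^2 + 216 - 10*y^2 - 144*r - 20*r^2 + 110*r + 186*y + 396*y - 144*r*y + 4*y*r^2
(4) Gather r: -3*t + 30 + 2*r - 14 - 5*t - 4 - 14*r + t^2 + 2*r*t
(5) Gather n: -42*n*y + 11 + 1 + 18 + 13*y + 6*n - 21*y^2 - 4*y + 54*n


(1) = -4*d - 2*m
(2) = c*(-x - 1) - 7*x^2 - 7*x
(3) = 4*r^2 - 46*r + 16*y^3 + y^2*(146 - 20*r) + y*(4*r^2 - 66*r + 256) + 126
(4) = r*(2*t - 12) + t^2 - 8*t + 12
(5) = n*(60 - 42*y) - 21*y^2 + 9*y + 30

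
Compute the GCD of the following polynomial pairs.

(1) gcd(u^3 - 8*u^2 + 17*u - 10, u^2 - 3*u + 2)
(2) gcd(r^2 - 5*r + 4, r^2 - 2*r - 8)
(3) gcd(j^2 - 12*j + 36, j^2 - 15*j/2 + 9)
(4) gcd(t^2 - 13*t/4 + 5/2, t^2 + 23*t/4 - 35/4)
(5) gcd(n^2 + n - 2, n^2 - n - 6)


(1) = gcd((u - 5)*(u - 2)*(u - 1), (u - 2)*(u - 1)) = u^2 - 3*u + 2
(2) = gcd((r - 4)*(r - 1), (r - 4)*(r + 2)) = r - 4
(3) = j - 6
(4) = t - 5/4
(5) = gcd((n - 1)*(n + 2), (n - 3)*(n + 2)) = n + 2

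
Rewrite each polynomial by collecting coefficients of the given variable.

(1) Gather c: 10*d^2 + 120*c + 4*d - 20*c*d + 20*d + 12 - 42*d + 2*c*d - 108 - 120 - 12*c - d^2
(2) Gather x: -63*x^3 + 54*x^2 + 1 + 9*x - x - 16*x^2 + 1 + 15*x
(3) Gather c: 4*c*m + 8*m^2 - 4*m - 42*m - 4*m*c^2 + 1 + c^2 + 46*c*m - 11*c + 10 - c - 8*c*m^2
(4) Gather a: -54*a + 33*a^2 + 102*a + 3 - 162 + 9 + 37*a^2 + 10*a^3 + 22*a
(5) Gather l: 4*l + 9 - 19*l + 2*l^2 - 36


(1) = c*(108 - 18*d) + 9*d^2 - 18*d - 216
(2) = -63*x^3 + 38*x^2 + 23*x + 2
(3) = c^2*(1 - 4*m) + c*(-8*m^2 + 50*m - 12) + 8*m^2 - 46*m + 11
(4) = 10*a^3 + 70*a^2 + 70*a - 150
(5) = 2*l^2 - 15*l - 27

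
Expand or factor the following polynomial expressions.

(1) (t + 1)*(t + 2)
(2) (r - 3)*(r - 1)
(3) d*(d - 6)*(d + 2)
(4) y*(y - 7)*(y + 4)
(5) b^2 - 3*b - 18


(1) = t^2 + 3*t + 2
(2) = r^2 - 4*r + 3
(3) = d^3 - 4*d^2 - 12*d
(4) = y^3 - 3*y^2 - 28*y
(5) = (b - 6)*(b + 3)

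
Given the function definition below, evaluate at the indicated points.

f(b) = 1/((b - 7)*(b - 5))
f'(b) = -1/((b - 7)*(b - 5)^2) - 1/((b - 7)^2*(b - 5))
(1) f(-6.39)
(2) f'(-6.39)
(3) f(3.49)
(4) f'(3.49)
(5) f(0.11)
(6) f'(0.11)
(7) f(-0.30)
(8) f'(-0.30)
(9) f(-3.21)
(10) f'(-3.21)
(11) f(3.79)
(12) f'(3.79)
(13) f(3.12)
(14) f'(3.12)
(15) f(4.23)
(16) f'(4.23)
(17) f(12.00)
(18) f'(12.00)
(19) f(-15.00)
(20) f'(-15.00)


(1) = 0.01
(2) = 0.00
(3) = 0.19
(4) = 0.18
(5) = 0.03
(6) = 0.01
(7) = 0.03
(8) = 0.01
(9) = 0.01
(10) = 0.00
(11) = 0.26
(12) = 0.29
(13) = 0.14
(14) = 0.11
(15) = 0.47
(16) = 0.78
(17) = 0.03
(18) = -0.01
(19) = 0.00
(20) = 0.00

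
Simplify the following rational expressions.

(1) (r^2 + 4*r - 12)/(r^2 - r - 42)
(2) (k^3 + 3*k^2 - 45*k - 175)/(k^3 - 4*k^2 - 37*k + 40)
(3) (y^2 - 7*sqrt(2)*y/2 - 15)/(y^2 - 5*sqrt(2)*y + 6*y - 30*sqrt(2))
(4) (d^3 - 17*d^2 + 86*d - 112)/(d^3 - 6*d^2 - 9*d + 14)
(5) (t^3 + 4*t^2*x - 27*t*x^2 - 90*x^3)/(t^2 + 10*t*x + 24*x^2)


(1) = (r - 2)/(r - 7)
(2) = (k^2 - 2*k - 35)/(k^2 - 9*k + 8)
(3) = (2*y + 3*sqrt(2))/(2*y + 12)
(4) = (d^2 - 10*d + 16)/(d^2 + d - 2)
(5) = (t^2 - 2*t*x - 15*x^2)/(t + 4*x)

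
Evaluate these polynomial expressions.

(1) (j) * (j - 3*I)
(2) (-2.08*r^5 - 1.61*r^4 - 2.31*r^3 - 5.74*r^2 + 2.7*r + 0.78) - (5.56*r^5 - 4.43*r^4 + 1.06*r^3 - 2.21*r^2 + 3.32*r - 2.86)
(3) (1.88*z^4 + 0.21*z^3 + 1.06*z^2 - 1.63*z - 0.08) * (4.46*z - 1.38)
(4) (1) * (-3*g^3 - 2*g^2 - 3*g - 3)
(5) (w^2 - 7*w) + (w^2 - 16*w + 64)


(1) = j^2 - 3*I*j
(2) = -7.64*r^5 + 2.82*r^4 - 3.37*r^3 - 3.53*r^2 - 0.62*r + 3.64
(3) = 8.3848*z^5 - 1.6578*z^4 + 4.4378*z^3 - 8.7326*z^2 + 1.8926*z + 0.1104
(4) = -3*g^3 - 2*g^2 - 3*g - 3
(5) = 2*w^2 - 23*w + 64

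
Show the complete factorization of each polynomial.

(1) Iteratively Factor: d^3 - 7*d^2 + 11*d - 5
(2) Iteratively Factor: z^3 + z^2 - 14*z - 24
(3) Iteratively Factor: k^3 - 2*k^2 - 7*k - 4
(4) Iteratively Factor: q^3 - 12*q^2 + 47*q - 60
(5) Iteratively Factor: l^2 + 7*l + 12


(1) = (d - 1)*(d^2 - 6*d + 5) = (d - 1)^2*(d - 5)
(2) = (z + 2)*(z^2 - z - 12) = (z + 2)*(z + 3)*(z - 4)
(3) = (k - 4)*(k^2 + 2*k + 1) = (k - 4)*(k + 1)*(k + 1)
(4) = (q - 4)*(q^2 - 8*q + 15) = (q - 5)*(q - 4)*(q - 3)
(5) = (l + 3)*(l + 4)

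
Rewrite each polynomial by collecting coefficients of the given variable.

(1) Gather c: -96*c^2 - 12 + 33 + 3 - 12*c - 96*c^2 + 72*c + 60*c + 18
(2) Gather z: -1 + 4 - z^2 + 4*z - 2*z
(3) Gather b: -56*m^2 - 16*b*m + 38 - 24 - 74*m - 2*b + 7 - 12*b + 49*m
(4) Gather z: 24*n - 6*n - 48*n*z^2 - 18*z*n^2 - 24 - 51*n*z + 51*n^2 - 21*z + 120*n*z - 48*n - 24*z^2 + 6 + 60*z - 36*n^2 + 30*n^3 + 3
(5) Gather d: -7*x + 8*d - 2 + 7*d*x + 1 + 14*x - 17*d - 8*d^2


(1) = -192*c^2 + 120*c + 42
(2) = -z^2 + 2*z + 3
(3) = b*(-16*m - 14) - 56*m^2 - 25*m + 21
(4) = 30*n^3 + 15*n^2 - 30*n + z^2*(-48*n - 24) + z*(-18*n^2 + 69*n + 39) - 15
(5) = -8*d^2 + d*(7*x - 9) + 7*x - 1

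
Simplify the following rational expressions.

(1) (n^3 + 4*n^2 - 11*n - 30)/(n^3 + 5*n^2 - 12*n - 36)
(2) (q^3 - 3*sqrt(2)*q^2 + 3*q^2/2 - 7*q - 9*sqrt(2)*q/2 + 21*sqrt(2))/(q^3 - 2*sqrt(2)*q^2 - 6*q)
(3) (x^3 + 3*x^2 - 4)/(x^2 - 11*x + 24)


(1) = (n + 5)/(n + 6)
(2) = (2*q^2 + 3*q - 14)/(2*q^2 + 2*sqrt(2)*q)
(3) = (x^3 + 3*x^2 - 4)/(x^2 - 11*x + 24)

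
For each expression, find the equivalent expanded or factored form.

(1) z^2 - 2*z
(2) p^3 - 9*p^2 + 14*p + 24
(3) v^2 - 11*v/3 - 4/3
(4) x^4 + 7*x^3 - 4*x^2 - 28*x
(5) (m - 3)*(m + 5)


(1) = z*(z - 2)
(2) = (p - 6)*(p - 4)*(p + 1)
(3) = (v - 4)*(v + 1/3)
(4) = x*(x - 2)*(x + 2)*(x + 7)
(5) = m^2 + 2*m - 15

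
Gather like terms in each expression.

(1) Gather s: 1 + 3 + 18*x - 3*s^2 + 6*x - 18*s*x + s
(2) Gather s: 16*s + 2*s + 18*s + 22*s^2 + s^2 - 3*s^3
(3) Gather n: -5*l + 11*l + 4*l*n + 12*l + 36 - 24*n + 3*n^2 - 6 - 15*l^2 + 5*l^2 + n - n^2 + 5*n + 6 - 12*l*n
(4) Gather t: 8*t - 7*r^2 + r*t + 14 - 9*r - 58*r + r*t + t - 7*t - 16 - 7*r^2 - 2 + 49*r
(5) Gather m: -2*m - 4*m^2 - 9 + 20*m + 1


(1) = -3*s^2 + s*(1 - 18*x) + 24*x + 4
(2) = -3*s^3 + 23*s^2 + 36*s
(3) = -10*l^2 + 18*l + 2*n^2 + n*(-8*l - 18) + 36
(4) = -14*r^2 - 18*r + t*(2*r + 2) - 4
(5) = -4*m^2 + 18*m - 8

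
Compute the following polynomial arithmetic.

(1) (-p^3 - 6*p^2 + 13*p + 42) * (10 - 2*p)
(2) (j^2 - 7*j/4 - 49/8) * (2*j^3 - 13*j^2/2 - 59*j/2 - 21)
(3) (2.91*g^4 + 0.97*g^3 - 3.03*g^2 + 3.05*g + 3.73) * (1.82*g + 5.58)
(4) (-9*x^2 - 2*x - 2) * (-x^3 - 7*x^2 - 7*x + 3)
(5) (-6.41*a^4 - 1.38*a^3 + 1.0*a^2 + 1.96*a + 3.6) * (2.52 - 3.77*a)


(1) = 2*p^4 + 2*p^3 - 86*p^2 + 46*p + 420
(2) = 2*j^5 - 10*j^4 - 243*j^3/8 + 1127*j^2/16 + 3479*j/16 + 1029/8
(3) = 5.2962*g^5 + 18.0032*g^4 - 0.102*g^3 - 11.3564*g^2 + 23.8076*g + 20.8134
(4) = 9*x^5 + 65*x^4 + 79*x^3 + x^2 + 8*x - 6
(5) = 24.1657*a^5 - 10.9506*a^4 - 7.2476*a^3 - 4.8692*a^2 - 8.6328*a + 9.072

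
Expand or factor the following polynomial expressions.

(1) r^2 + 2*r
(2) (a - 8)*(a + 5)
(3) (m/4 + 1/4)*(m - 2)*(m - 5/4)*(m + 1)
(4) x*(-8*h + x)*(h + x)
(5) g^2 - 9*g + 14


(1) = r*(r + 2)
(2) = a^2 - 3*a - 40
(3) = m^4/4 - 5*m^3/16 - 3*m^2/4 + 7*m/16 + 5/8
(4) = -8*h^2*x - 7*h*x^2 + x^3
(5) = (g - 7)*(g - 2)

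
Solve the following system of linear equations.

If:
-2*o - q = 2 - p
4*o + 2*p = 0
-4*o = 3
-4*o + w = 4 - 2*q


Then:
o = -3/4
p = 3/2
q = 1
w = -1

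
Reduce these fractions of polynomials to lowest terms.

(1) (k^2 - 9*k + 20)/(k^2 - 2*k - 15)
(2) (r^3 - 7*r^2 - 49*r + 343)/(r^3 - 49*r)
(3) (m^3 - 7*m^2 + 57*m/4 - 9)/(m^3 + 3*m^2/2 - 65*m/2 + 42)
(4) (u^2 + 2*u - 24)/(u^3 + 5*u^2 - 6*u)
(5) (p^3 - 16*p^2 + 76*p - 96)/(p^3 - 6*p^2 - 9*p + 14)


(1) = (k - 4)/(k + 3)
(2) = (r - 7)/r
(3) = (2*m - 3)/(2*m + 14)
(4) = (u - 4)/(u^2 - u)
(5) = (p^3 - 16*p^2 + 76*p - 96)/(p^3 - 6*p^2 - 9*p + 14)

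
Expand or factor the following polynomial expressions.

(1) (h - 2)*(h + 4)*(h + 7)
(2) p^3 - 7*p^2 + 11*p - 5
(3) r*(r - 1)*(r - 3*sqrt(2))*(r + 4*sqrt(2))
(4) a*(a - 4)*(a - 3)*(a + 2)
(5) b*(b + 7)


(1) = h^3 + 9*h^2 + 6*h - 56
(2) = (p - 5)*(p - 1)^2
(3) = r^4 - r^3 + sqrt(2)*r^3 - 24*r^2 - sqrt(2)*r^2 + 24*r
(4) = a^4 - 5*a^3 - 2*a^2 + 24*a
(5) = b^2 + 7*b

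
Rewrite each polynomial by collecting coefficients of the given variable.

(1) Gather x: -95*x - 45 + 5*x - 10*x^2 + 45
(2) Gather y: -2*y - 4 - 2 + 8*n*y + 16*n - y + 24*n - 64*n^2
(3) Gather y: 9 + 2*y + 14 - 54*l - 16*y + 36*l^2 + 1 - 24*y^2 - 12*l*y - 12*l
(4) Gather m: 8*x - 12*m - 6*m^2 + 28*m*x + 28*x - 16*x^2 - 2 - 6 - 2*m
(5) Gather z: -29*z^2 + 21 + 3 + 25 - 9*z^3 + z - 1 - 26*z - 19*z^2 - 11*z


(1) = -10*x^2 - 90*x
(2) = -64*n^2 + 40*n + y*(8*n - 3) - 6
(3) = 36*l^2 - 66*l - 24*y^2 + y*(-12*l - 14) + 24
(4) = -6*m^2 + m*(28*x - 14) - 16*x^2 + 36*x - 8
(5) = -9*z^3 - 48*z^2 - 36*z + 48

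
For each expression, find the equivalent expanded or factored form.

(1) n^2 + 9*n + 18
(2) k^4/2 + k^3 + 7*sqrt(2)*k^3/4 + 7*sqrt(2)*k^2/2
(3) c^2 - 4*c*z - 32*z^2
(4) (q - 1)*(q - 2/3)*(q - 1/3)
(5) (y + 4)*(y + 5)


(1) = (n + 3)*(n + 6)
(2) = k^2*(k/2 + 1)*(k + 7*sqrt(2)/2)
(3) = (c - 8*z)*(c + 4*z)
(4) = q^3 - 2*q^2 + 11*q/9 - 2/9
(5) = y^2 + 9*y + 20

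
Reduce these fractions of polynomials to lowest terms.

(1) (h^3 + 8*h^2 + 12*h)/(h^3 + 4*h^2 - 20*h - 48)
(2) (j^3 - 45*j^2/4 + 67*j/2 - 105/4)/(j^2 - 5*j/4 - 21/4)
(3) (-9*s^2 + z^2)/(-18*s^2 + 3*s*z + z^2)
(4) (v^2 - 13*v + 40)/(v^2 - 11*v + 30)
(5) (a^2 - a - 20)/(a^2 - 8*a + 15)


(1) = h/(h - 4)
(2) = (4*j^2 - 33*j + 35)/(4*j + 7)
(3) = (3*s + z)/(6*s + z)
(4) = (v - 8)/(v - 6)
(5) = (a + 4)/(a - 3)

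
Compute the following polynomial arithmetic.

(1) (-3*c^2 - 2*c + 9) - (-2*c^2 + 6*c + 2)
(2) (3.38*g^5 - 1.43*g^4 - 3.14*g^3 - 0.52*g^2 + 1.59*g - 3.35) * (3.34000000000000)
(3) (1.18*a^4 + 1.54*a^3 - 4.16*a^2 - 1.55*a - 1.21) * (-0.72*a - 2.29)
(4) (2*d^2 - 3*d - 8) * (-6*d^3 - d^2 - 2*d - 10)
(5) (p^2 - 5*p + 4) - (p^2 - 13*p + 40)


(1) = -c^2 - 8*c + 7
(2) = 11.2892*g^5 - 4.7762*g^4 - 10.4876*g^3 - 1.7368*g^2 + 5.3106*g - 11.189
(3) = -0.8496*a^5 - 3.811*a^4 - 0.5314*a^3 + 10.6424*a^2 + 4.4207*a + 2.7709
(4) = -12*d^5 + 16*d^4 + 47*d^3 - 6*d^2 + 46*d + 80
(5) = 8*p - 36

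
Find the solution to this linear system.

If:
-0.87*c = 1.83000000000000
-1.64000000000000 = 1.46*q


Then:
c = -2.10
q = -1.12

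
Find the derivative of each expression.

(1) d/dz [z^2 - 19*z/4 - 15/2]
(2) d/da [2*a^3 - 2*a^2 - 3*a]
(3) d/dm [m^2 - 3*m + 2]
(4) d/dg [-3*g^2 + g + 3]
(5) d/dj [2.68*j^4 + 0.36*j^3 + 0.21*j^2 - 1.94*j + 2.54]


(1) = 2*z - 19/4
(2) = 6*a^2 - 4*a - 3
(3) = 2*m - 3
(4) = 1 - 6*g
(5) = 10.72*j^3 + 1.08*j^2 + 0.42*j - 1.94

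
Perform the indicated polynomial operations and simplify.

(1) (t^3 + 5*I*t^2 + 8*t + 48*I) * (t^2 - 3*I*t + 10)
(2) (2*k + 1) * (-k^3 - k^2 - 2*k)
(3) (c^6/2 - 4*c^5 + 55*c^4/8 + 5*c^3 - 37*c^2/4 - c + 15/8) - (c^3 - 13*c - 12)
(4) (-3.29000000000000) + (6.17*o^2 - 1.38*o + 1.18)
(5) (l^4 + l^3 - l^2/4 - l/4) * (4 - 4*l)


(1) = t^5 + 2*I*t^4 + 33*t^3 + 74*I*t^2 + 224*t + 480*I
(2) = -2*k^4 - 3*k^3 - 5*k^2 - 2*k
(3) = c^6/2 - 4*c^5 + 55*c^4/8 + 4*c^3 - 37*c^2/4 + 12*c + 111/8
(4) = 6.17*o^2 - 1.38*o - 2.11
(5) = -4*l^5 + 5*l^3 - l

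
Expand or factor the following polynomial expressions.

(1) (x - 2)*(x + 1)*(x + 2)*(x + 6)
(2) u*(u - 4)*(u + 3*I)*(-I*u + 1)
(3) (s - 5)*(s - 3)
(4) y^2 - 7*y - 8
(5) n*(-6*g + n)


(1) = x^4 + 7*x^3 + 2*x^2 - 28*x - 24
(2) = -I*u^4 + 4*u^3 + 4*I*u^3 - 16*u^2 + 3*I*u^2 - 12*I*u
(3) = s^2 - 8*s + 15
(4) = (y - 8)*(y + 1)
(5) = -6*g*n + n^2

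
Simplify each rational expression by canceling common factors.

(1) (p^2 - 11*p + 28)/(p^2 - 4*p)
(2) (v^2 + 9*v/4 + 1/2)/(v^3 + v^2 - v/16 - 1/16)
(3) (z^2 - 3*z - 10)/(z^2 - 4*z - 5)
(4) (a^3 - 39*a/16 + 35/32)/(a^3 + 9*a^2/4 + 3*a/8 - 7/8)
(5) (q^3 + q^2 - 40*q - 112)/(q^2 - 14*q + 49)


(1) = (p - 7)/p
(2) = (4*v + 8)/(4*v^2 + 3*v - 1)
(3) = (z + 2)/(z + 1)
(4) = (4*a - 5)/(4*a + 4)
(5) = (q^2 + 8*q + 16)/(q - 7)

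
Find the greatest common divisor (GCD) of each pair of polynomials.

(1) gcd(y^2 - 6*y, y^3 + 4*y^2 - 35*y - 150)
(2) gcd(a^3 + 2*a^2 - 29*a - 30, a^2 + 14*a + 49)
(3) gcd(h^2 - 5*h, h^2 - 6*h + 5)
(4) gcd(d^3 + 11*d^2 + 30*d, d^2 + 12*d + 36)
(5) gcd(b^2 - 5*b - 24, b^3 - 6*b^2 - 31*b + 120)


(1) = y - 6
(2) = 1
(3) = h - 5
(4) = gcd(d*(d + 5)*(d + 6), (d + 6)^2) = d + 6
(5) = b - 8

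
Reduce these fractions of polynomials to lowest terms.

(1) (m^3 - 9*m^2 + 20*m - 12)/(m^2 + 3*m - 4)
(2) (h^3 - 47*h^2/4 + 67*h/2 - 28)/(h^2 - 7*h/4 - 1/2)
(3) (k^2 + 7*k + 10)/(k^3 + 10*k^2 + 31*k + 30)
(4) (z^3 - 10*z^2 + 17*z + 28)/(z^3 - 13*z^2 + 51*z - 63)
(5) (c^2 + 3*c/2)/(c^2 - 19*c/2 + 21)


(1) = (m^2 - 8*m + 12)/(m + 4)
(2) = (4*h^2 - 39*h + 56)/(4*h + 1)
(3) = 1/(k + 3)
(4) = (z^2 - 3*z - 4)/(z^2 - 6*z + 9)
(5) = (2*c^2 + 3*c)/(2*c^2 - 19*c + 42)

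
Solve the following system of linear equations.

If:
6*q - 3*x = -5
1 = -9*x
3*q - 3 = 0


Then:
No Solution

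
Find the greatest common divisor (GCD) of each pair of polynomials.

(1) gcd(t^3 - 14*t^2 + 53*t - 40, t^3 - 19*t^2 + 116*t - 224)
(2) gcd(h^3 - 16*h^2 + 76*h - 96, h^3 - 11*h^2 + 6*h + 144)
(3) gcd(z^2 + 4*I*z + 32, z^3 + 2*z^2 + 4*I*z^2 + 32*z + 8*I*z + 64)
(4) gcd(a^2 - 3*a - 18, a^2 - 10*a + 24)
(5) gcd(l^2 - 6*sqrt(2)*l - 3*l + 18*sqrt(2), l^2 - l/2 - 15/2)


(1) = t - 8
(2) = gcd((h - 8)*(h - 6)*(h - 2), (h - 8)*(h - 6)*(h + 3)) = h^2 - 14*h + 48
(3) = z^2 + 4*I*z + 32
(4) = a - 6
(5) = gcd((l - 3)*(l - 6*sqrt(2)), (l - 3)*(l + 5/2)) = l - 3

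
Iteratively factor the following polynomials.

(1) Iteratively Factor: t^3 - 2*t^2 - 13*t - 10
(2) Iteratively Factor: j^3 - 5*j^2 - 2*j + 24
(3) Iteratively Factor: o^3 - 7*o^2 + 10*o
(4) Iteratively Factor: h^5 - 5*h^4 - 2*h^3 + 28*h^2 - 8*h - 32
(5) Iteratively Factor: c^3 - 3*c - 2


(1) = (t - 5)*(t^2 + 3*t + 2) = (t - 5)*(t + 1)*(t + 2)
(2) = (j + 2)*(j^2 - 7*j + 12) = (j - 3)*(j + 2)*(j - 4)
(3) = (o - 5)*(o^2 - 2*o) = (o - 5)*(o - 2)*(o)
(4) = (h - 2)*(h^4 - 3*h^3 - 8*h^2 + 12*h + 16) = (h - 2)^2*(h^3 - h^2 - 10*h - 8) = (h - 2)^2*(h + 2)*(h^2 - 3*h - 4) = (h - 2)^2*(h + 1)*(h + 2)*(h - 4)
(5) = (c + 1)*(c^2 - c - 2) = (c + 1)^2*(c - 2)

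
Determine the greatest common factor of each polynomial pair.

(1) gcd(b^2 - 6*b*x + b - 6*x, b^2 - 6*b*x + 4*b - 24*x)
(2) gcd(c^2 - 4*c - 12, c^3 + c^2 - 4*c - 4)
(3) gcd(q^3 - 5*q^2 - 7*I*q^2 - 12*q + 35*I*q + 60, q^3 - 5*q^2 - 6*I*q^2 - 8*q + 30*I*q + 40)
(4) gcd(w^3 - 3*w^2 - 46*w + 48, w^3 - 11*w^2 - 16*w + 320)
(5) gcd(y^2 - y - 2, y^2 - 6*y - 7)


(1) = -b + 6*x
(2) = c + 2
(3) = gcd((q - 5)*(q - 4*I)*(q - 3*I), (q - 5)*(q - 4*I)*(q - 2*I)) = q^2 + q*(-5 - 4*I) + 20*I
(4) = gcd((w - 8)*(w - 1)*(w + 6), (w - 8)^2*(w + 5)) = w - 8
(5) = gcd((y - 2)*(y + 1), (y - 7)*(y + 1)) = y + 1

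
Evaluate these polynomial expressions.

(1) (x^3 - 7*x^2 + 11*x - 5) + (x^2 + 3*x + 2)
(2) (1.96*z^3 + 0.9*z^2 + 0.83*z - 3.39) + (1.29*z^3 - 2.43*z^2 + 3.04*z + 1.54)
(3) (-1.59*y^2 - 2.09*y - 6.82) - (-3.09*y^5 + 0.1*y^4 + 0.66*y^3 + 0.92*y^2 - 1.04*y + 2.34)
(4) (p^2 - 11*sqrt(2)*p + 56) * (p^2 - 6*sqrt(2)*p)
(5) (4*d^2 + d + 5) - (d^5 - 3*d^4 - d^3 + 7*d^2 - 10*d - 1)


(1) = x^3 - 6*x^2 + 14*x - 3
(2) = 3.25*z^3 - 1.53*z^2 + 3.87*z - 1.85
(3) = 3.09*y^5 - 0.1*y^4 - 0.66*y^3 - 2.51*y^2 - 1.05*y - 9.16
(4) = p^4 - 17*sqrt(2)*p^3 + 188*p^2 - 336*sqrt(2)*p
(5) = -d^5 + 3*d^4 + d^3 - 3*d^2 + 11*d + 6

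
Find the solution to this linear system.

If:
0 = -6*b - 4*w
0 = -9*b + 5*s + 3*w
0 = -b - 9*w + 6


Then:
b = -12/25
s = -162/125
w = 18/25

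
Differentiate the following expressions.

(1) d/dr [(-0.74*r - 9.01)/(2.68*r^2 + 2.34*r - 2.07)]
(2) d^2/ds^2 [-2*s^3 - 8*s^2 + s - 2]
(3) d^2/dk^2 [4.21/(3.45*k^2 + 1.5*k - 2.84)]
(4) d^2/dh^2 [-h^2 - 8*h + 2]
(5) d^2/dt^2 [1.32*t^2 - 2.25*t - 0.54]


(1) = (1.9832*r^2 + 48.2936*r + 22.6152)/(7.1824*r^4 + 12.5424*r^3 - 5.6196*r^2 - 9.6876*r + 4.2849)
(2) = -12*s - 16
(3) = (-100.21905*k^2 - 43.5735*k + 4.21*(6.9*k + 1.5)*(13.8*k + 3.0) + 82.49916)/(3.45*k^2 + 1.5*k - 2.84)^3
(4) = -2
(5) = 2.64000000000000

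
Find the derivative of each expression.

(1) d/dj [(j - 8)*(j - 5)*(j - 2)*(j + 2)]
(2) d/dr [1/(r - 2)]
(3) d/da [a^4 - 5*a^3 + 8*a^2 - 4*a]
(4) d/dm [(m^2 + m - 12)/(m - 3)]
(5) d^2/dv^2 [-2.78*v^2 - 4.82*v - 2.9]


(1) = 4*j^3 - 39*j^2 + 72*j + 52
(2) = -1/(r - 2)^2
(3) = 4*a^3 - 15*a^2 + 16*a - 4
(4) = 1
(5) = -5.56000000000000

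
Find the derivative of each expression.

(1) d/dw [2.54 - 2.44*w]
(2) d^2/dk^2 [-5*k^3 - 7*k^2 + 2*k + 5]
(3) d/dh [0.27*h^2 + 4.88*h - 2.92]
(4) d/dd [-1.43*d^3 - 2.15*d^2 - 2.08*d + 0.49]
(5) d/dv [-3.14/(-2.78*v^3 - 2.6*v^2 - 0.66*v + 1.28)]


(1) = -2.44000000000000
(2) = -30*k - 14
(3) = 0.54*h + 4.88
(4) = -4.29*d^2 - 4.3*d - 2.08
(5) = (-26.1876*v^2 - 16.328*v - 2.0724)/(2.78*v^3 + 2.6*v^2 + 0.66*v - 1.28)^2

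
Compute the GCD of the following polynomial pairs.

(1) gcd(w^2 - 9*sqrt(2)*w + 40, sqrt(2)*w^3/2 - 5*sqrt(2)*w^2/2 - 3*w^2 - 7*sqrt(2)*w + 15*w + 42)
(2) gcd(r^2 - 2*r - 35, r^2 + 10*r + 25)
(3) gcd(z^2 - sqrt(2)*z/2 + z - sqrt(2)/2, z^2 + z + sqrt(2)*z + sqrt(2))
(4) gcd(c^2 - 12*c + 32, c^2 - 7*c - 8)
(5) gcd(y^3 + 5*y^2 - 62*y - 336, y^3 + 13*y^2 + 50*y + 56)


(1) = 1
(2) = r + 5
(3) = z + 1
(4) = gcd((c - 8)*(c - 4), (c - 8)*(c + 1)) = c - 8
(5) = y + 7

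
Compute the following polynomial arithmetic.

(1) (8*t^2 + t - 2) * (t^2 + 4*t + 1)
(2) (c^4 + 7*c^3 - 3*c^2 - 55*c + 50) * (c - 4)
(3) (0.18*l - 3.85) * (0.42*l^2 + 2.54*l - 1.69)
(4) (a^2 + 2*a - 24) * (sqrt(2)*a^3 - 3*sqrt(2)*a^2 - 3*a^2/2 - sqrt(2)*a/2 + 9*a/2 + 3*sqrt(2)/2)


(1) = 8*t^4 + 33*t^3 + 10*t^2 - 7*t - 2
(2) = c^5 + 3*c^4 - 31*c^3 - 43*c^2 + 270*c - 200
(3) = 0.0756*l^3 - 1.1598*l^2 - 10.0832*l + 6.5065
(4) = sqrt(2)*a^5 - 3*a^4/2 - sqrt(2)*a^4 - 61*sqrt(2)*a^3/2 + 3*a^3/2 + 45*a^2 + 145*sqrt(2)*a^2/2 - 108*a + 15*sqrt(2)*a - 36*sqrt(2)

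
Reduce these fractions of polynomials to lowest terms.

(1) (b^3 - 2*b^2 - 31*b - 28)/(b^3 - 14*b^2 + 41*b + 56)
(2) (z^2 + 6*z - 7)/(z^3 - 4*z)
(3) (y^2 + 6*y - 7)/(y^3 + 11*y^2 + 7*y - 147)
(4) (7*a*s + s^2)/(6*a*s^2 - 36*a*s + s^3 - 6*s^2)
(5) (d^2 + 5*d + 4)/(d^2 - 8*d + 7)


(1) = (b + 4)/(b - 8)
(2) = (z^2 + 6*z - 7)/(z^3 - 4*z)
(3) = (y - 1)/(y^2 + 4*y - 21)
(4) = (7*a + s)/(6*a*s - 36*a + s^2 - 6*s)
(5) = (d^2 + 5*d + 4)/(d^2 - 8*d + 7)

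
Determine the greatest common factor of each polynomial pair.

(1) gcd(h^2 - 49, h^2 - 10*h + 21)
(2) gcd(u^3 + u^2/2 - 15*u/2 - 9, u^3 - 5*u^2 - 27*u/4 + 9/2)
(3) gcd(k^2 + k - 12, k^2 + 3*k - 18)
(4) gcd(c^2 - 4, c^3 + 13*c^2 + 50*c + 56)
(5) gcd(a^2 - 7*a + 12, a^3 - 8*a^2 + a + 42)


(1) = gcd((h - 7)*(h + 7), (h - 7)*(h - 3)) = h - 7
(2) = gcd((u - 3)*(u + 3/2)*(u + 2), (u - 6)*(u - 1/2)*(u + 3/2)) = u + 3/2
(3) = gcd((k - 3)*(k + 4), (k - 3)*(k + 6)) = k - 3
(4) = c + 2
(5) = gcd((a - 4)*(a - 3), (a - 7)*(a - 3)*(a + 2)) = a - 3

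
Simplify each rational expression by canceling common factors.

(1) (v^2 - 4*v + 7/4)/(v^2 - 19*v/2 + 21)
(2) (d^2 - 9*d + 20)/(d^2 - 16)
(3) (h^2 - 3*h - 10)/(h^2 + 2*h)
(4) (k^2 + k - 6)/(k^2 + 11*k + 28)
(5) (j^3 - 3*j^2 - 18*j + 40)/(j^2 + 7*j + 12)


(1) = (2*v - 1)/(2*v - 12)
(2) = (d - 5)/(d + 4)
(3) = (h - 5)/h
(4) = (k^2 + k - 6)/(k^2 + 11*k + 28)
(5) = (j^2 - 7*j + 10)/(j + 3)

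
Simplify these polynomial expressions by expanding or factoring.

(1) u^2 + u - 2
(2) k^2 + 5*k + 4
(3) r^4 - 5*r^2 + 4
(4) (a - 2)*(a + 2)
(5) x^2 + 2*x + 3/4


(1) = (u - 1)*(u + 2)
(2) = (k + 1)*(k + 4)
(3) = (r - 2)*(r - 1)*(r + 1)*(r + 2)
(4) = a^2 - 4
(5) = (x + 1/2)*(x + 3/2)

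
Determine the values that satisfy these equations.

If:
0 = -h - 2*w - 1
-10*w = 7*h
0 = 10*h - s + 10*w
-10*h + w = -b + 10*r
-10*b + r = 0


Then:
b = -107/396
h = 5/2
r = -535/198
s = 15/2
w = -7/4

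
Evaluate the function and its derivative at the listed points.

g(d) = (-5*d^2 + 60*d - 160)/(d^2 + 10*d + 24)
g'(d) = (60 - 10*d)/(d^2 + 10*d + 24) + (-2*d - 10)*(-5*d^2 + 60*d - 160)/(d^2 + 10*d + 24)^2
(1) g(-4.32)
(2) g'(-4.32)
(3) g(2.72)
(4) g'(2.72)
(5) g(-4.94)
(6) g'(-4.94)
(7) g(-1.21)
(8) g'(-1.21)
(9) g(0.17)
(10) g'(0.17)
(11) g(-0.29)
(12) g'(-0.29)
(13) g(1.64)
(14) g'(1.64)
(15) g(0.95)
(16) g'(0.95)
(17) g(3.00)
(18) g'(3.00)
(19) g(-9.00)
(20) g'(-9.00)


(1) = 953.33
(2) = 2219.74
(3) = -0.58
(4) = 0.71
(5) = 580.51
(6) = -39.88
(7) = -17.95
(8) = 15.58
(9) = -5.83
(10) = 4.61
(11) = -8.39
(12) = 6.70
(13) = -1.74
(14) = 1.55
(15) = -3.13
(16) = 2.55
(17) = -0.40
(18) = 0.58
(19) = -73.67
(20) = -29.29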